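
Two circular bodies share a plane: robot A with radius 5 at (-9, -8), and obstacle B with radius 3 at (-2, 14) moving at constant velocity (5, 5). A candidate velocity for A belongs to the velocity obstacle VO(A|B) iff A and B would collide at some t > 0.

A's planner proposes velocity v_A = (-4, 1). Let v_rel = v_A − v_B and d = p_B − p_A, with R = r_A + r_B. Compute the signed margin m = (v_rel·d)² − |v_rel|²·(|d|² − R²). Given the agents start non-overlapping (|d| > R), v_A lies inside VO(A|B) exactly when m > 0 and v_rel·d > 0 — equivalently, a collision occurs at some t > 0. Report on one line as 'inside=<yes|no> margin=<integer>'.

d = (7, 22),  |d|² = 533;  R = 5+3 = 8,  c = 533−8² = 469
v_rel = (-9, -4),  |v_rel|² = 97;  v_rel·d = (-9)·(7) + (-4)·(22) = -151
97·t² + 302·t + 469 = 0  ⇒  m = (-151)² − 97·469 = -22692
m = -22692 < 0,  v_rel·d = -151 < 0  ⇒  outside

inside=no margin=-22692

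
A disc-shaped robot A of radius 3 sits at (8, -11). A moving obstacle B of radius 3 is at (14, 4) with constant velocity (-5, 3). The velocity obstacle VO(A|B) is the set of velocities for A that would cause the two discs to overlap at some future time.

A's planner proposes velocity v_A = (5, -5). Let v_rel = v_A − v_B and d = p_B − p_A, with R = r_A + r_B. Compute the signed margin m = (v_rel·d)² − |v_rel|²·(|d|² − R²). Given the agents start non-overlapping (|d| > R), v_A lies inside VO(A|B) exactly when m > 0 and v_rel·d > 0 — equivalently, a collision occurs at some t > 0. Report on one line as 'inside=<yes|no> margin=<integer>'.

d = (6, 15),  |d|² = 261;  R = 3+3 = 6,  c = 261−6² = 225
v_rel = (10, -8),  |v_rel|² = 164;  v_rel·d = (10)·(6) + (-8)·(15) = -60
164·t² + 120·t + 225 = 0  ⇒  m = (-60)² − 164·225 = -33300
m = -33300 < 0,  v_rel·d = -60 < 0  ⇒  outside

inside=no margin=-33300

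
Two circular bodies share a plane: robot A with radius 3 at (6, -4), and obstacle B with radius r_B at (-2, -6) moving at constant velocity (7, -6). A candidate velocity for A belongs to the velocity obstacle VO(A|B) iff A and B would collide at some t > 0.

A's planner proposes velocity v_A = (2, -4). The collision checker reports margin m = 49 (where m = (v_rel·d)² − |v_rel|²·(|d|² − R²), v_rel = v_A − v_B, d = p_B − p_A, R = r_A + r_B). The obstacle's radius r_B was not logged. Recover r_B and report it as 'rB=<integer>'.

m = 49
d = (-8, -2);  v_rel = (-5, 2),  |v_rel|² = 29
v_rel×d = (-5)·(-2) − (2)·(-8) = 26
since m = R²·29 − 26²:  R² = (676 + 49) / 29 = 25
R = √25 = 5  ⇒  r_B = 5 − 3 = 2

rB=2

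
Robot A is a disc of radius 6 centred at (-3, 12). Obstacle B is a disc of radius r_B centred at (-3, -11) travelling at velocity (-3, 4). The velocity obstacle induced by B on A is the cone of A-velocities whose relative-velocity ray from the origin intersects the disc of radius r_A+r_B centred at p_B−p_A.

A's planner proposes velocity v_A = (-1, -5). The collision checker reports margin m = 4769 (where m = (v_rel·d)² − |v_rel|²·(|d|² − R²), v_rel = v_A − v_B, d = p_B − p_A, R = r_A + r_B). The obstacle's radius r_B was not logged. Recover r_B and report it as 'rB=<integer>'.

m = 4769
d = (0, -23);  v_rel = (2, -9),  |v_rel|² = 85
v_rel×d = (2)·(-23) − (-9)·(0) = -46
since m = R²·85 − (-46)²:  R² = (2116 + 4769) / 85 = 81
R = √81 = 9  ⇒  r_B = 9 − 6 = 3

rB=3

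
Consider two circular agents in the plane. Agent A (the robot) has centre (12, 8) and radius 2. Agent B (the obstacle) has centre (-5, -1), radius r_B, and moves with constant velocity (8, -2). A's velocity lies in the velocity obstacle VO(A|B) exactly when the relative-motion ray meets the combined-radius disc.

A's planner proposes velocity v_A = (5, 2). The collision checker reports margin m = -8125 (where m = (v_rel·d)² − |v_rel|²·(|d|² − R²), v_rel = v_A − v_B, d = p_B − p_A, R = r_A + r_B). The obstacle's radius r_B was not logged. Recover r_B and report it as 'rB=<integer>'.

m = -8125
d = (-17, -9);  v_rel = (-3, 4),  |v_rel|² = 25
v_rel×d = (-3)·(-9) − (4)·(-17) = 95
since m = R²·25 − 95²:  R² = (9025 + -8125) / 25 = 36
R = √36 = 6  ⇒  r_B = 6 − 2 = 4

rB=4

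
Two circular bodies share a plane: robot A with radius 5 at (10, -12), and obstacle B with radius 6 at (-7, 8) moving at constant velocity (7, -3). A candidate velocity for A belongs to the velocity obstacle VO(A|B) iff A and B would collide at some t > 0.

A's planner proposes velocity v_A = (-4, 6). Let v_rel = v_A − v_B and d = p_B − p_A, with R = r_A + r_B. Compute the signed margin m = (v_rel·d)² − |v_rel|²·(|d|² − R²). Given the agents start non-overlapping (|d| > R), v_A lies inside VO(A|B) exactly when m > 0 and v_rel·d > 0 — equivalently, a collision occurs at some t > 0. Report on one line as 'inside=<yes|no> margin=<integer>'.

d = (-17, 20),  |d|² = 689;  R = 5+6 = 11,  c = 689−11² = 568
v_rel = (-11, 9),  |v_rel|² = 202;  v_rel·d = (-11)·(-17) + (9)·(20) = 367
202·t² − 734·t + 568 = 0  ⇒  m = 367² − 202·568 = 19953
m = 19953 > 0,  v_rel·d = 367 > 0  ⇒  inside

inside=yes margin=19953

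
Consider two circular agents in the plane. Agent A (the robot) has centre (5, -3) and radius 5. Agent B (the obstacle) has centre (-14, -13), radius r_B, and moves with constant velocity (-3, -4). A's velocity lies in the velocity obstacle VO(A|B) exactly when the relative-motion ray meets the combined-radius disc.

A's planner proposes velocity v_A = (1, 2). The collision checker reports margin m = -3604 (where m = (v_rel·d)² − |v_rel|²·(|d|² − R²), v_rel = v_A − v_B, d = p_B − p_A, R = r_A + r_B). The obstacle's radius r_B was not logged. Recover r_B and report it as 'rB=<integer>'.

m = -3604
d = (-19, -10);  v_rel = (4, 6),  |v_rel|² = 52
v_rel×d = (4)·(-10) − (6)·(-19) = 74
since m = R²·52 − 74²:  R² = (5476 + -3604) / 52 = 36
R = √36 = 6  ⇒  r_B = 6 − 5 = 1

rB=1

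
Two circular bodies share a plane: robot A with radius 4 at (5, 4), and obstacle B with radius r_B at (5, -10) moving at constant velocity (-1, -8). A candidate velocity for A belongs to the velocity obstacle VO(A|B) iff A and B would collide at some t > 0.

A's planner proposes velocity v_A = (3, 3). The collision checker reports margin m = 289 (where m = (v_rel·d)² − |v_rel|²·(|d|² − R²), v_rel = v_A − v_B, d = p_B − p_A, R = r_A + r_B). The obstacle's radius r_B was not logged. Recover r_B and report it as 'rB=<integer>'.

m = 289
d = (0, -14);  v_rel = (4, 11),  |v_rel|² = 137
v_rel×d = (4)·(-14) − (11)·(0) = -56
since m = R²·137 − (-56)²:  R² = (3136 + 289) / 137 = 25
R = √25 = 5  ⇒  r_B = 5 − 4 = 1

rB=1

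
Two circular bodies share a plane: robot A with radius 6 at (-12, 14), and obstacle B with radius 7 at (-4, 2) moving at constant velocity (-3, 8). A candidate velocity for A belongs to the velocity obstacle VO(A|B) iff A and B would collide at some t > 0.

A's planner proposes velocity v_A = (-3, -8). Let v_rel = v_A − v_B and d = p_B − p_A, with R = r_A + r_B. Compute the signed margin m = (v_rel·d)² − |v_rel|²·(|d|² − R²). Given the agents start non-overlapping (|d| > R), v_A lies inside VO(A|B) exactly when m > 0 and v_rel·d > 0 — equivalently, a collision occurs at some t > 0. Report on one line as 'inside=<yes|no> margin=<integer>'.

d = (8, -12),  |d|² = 208;  R = 6+7 = 13,  c = 208−13² = 39
v_rel = (0, -16),  |v_rel|² = 256;  v_rel·d = (0)·(8) + (-16)·(-12) = 192
256·t² − 384·t + 39 = 0  ⇒  m = 192² − 256·39 = 26880
m = 26880 > 0,  v_rel·d = 192 > 0  ⇒  inside

inside=yes margin=26880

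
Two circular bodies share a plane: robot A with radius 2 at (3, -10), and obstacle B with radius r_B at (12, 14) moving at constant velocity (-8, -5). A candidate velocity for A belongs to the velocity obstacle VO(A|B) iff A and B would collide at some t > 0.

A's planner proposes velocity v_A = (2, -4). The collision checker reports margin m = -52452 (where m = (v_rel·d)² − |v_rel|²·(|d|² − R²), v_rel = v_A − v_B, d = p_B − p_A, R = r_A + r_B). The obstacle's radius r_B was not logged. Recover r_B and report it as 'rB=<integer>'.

m = -52452
d = (9, 24);  v_rel = (10, 1),  |v_rel|² = 101
v_rel×d = (10)·(24) − (1)·(9) = 231
since m = R²·101 − 231²:  R² = (53361 + -52452) / 101 = 9
R = √9 = 3  ⇒  r_B = 3 − 2 = 1

rB=1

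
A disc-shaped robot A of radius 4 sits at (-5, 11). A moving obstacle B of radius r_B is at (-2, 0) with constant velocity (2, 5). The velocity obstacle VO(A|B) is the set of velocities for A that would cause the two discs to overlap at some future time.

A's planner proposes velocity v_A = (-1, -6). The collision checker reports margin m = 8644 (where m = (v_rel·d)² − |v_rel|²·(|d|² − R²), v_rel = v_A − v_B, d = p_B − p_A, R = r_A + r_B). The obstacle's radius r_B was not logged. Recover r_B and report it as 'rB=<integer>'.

m = 8644
d = (3, -11);  v_rel = (-3, -11),  |v_rel|² = 130
v_rel×d = (-3)·(-11) − (-11)·(3) = 66
since m = R²·130 − 66²:  R² = (4356 + 8644) / 130 = 100
R = √100 = 10  ⇒  r_B = 10 − 4 = 6

rB=6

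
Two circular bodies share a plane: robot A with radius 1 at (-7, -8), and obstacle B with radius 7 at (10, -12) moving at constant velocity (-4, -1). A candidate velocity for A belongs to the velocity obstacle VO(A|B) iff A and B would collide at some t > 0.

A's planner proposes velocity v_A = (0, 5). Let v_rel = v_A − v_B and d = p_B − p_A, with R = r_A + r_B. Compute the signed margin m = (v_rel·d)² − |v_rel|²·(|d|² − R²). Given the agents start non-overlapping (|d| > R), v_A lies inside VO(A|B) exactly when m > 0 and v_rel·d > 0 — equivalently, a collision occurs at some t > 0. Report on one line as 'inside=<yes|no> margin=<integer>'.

d = (17, -4),  |d|² = 305;  R = 1+7 = 8,  c = 305−8² = 241
v_rel = (4, 6),  |v_rel|² = 52;  v_rel·d = (4)·(17) + (6)·(-4) = 44
52·t² − 88·t + 241 = 0  ⇒  m = 44² − 52·241 = -10596
m = -10596 < 0,  v_rel·d = 44 > 0  ⇒  outside

inside=no margin=-10596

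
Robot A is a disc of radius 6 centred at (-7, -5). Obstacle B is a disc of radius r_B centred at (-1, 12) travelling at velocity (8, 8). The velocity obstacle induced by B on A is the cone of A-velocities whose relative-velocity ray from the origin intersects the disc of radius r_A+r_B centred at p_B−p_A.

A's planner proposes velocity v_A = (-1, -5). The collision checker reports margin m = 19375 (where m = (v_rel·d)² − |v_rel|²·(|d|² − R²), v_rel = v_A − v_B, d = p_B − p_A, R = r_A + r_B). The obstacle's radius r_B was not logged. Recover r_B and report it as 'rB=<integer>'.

m = 19375
d = (6, 17);  v_rel = (-9, -13),  |v_rel|² = 250
v_rel×d = (-9)·(17) − (-13)·(6) = -75
since m = R²·250 − (-75)²:  R² = (5625 + 19375) / 250 = 100
R = √100 = 10  ⇒  r_B = 10 − 6 = 4

rB=4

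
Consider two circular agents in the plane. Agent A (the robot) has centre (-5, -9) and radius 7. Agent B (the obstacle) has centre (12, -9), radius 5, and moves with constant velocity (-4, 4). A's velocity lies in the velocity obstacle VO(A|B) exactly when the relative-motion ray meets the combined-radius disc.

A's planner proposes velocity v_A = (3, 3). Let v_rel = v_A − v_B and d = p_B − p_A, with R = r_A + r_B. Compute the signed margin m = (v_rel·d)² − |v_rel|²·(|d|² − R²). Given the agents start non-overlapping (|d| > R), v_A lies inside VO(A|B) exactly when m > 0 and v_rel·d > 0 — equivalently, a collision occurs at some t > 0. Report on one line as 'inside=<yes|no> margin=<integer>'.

d = (17, 0),  |d|² = 289;  R = 7+5 = 12,  c = 289−12² = 145
v_rel = (7, -1),  |v_rel|² = 50;  v_rel·d = (7)·(17) + (-1)·(0) = 119
50·t² − 238·t + 145 = 0  ⇒  m = 119² − 50·145 = 6911
m = 6911 > 0,  v_rel·d = 119 > 0  ⇒  inside

inside=yes margin=6911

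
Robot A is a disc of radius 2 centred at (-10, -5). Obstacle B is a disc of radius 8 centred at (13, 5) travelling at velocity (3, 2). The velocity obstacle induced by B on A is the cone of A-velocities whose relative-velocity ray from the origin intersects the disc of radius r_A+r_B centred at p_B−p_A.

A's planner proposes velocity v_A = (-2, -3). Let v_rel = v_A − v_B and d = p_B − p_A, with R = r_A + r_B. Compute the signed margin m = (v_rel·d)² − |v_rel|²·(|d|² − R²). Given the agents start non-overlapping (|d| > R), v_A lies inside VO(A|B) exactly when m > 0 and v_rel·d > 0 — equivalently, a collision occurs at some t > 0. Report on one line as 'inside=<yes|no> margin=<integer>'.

d = (23, 10),  |d|² = 629;  R = 2+8 = 10,  c = 629−10² = 529
v_rel = (-5, -5),  |v_rel|² = 50;  v_rel·d = (-5)·(23) + (-5)·(10) = -165
50·t² + 330·t + 529 = 0  ⇒  m = (-165)² − 50·529 = 775
m = 775 > 0,  v_rel·d = -165 < 0  ⇒  outside

inside=no margin=775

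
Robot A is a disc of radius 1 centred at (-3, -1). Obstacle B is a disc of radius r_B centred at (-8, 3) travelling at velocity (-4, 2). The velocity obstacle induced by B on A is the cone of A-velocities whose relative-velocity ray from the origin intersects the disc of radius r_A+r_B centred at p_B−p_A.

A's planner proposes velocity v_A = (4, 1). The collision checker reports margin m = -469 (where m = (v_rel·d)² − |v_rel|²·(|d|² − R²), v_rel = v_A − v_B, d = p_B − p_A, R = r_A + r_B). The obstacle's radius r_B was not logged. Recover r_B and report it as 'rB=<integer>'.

m = -469
d = (-5, 4);  v_rel = (8, -1),  |v_rel|² = 65
v_rel×d = (8)·(4) − (-1)·(-5) = 27
since m = R²·65 − 27²:  R² = (729 + -469) / 65 = 4
R = √4 = 2  ⇒  r_B = 2 − 1 = 1

rB=1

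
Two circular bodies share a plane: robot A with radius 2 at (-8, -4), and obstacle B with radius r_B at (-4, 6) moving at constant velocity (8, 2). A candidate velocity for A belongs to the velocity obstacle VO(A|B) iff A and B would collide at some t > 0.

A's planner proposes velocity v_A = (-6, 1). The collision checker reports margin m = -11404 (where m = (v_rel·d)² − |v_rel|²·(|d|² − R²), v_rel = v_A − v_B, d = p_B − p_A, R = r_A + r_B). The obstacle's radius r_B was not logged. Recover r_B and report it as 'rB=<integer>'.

m = -11404
d = (4, 10);  v_rel = (-14, -1),  |v_rel|² = 197
v_rel×d = (-14)·(10) − (-1)·(4) = -136
since m = R²·197 − (-136)²:  R² = (18496 + -11404) / 197 = 36
R = √36 = 6  ⇒  r_B = 6 − 2 = 4

rB=4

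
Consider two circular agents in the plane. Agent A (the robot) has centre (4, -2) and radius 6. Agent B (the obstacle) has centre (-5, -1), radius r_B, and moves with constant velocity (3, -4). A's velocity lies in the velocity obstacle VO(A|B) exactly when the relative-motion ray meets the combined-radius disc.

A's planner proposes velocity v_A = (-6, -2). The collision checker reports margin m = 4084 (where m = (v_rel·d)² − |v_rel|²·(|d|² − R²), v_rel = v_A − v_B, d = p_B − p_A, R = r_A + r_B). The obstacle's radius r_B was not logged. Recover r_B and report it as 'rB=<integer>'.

m = 4084
d = (-9, 1);  v_rel = (-9, 2),  |v_rel|² = 85
v_rel×d = (-9)·(1) − (2)·(-9) = 9
since m = R²·85 − 9²:  R² = (81 + 4084) / 85 = 49
R = √49 = 7  ⇒  r_B = 7 − 6 = 1

rB=1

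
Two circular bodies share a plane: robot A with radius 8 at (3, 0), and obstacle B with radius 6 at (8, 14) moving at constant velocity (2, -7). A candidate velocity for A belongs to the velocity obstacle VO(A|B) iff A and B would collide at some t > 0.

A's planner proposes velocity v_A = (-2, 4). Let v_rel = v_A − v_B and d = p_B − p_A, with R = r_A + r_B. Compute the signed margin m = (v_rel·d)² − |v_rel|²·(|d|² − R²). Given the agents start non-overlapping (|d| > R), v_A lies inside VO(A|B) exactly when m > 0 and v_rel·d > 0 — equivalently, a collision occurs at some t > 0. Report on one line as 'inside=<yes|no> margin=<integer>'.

d = (5, 14),  |d|² = 221;  R = 8+6 = 14,  c = 221−14² = 25
v_rel = (-4, 11),  |v_rel|² = 137;  v_rel·d = (-4)·(5) + (11)·(14) = 134
137·t² − 268·t + 25 = 0  ⇒  m = 134² − 137·25 = 14531
m = 14531 > 0,  v_rel·d = 134 > 0  ⇒  inside

inside=yes margin=14531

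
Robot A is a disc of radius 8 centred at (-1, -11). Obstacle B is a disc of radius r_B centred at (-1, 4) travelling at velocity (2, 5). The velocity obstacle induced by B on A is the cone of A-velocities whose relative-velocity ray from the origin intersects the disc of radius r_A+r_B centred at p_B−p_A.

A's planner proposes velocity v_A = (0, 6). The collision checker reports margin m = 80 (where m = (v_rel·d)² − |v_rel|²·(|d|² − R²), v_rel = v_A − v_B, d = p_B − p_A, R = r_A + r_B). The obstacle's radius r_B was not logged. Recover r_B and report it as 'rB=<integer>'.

m = 80
d = (0, 15);  v_rel = (-2, 1),  |v_rel|² = 5
v_rel×d = (-2)·(15) − (1)·(0) = -30
since m = R²·5 − (-30)²:  R² = (900 + 80) / 5 = 196
R = √196 = 14  ⇒  r_B = 14 − 8 = 6

rB=6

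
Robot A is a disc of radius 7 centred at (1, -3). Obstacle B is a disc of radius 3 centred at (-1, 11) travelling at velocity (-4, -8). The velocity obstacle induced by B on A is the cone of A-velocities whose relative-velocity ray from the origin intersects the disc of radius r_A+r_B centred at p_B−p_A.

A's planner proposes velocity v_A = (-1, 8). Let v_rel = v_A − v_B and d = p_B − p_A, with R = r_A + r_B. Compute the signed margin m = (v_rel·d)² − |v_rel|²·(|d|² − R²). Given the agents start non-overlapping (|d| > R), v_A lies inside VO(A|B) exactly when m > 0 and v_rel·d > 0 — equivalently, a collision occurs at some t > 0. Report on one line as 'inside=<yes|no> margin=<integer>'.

d = (-2, 14),  |d|² = 200;  R = 7+3 = 10,  c = 200−10² = 100
v_rel = (3, 16),  |v_rel|² = 265;  v_rel·d = (3)·(-2) + (16)·(14) = 218
265·t² − 436·t + 100 = 0  ⇒  m = 218² − 265·100 = 21024
m = 21024 > 0,  v_rel·d = 218 > 0  ⇒  inside

inside=yes margin=21024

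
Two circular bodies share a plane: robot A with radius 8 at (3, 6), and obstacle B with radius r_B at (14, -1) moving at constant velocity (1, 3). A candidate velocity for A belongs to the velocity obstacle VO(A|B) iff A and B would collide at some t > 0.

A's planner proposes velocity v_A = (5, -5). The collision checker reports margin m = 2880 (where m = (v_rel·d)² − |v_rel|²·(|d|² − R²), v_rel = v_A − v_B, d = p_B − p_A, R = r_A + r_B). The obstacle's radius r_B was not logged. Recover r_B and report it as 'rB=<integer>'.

m = 2880
d = (11, -7);  v_rel = (4, -8),  |v_rel|² = 80
v_rel×d = (4)·(-7) − (-8)·(11) = 60
since m = R²·80 − 60²:  R² = (3600 + 2880) / 80 = 81
R = √81 = 9  ⇒  r_B = 9 − 8 = 1

rB=1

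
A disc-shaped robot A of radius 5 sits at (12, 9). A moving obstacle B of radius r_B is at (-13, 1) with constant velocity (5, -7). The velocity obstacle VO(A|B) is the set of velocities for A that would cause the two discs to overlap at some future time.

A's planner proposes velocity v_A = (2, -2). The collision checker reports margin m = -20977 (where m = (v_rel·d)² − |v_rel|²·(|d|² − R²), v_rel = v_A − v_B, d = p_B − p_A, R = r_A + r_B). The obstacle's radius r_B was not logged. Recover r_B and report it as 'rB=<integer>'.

m = -20977
d = (-25, -8);  v_rel = (-3, 5),  |v_rel|² = 34
v_rel×d = (-3)·(-8) − (5)·(-25) = 149
since m = R²·34 − 149²:  R² = (22201 + -20977) / 34 = 36
R = √36 = 6  ⇒  r_B = 6 − 5 = 1

rB=1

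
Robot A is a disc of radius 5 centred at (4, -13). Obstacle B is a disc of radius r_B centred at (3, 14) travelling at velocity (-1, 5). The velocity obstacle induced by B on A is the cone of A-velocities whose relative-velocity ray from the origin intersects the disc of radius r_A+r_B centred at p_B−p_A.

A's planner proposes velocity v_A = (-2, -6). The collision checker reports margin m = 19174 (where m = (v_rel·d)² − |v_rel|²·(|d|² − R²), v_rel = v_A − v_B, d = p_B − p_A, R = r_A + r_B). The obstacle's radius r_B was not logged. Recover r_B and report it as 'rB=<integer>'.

m = 19174
d = (-1, 27);  v_rel = (-1, -11),  |v_rel|² = 122
v_rel×d = (-1)·(27) − (-11)·(-1) = -38
since m = R²·122 − (-38)²:  R² = (1444 + 19174) / 122 = 169
R = √169 = 13  ⇒  r_B = 13 − 5 = 8

rB=8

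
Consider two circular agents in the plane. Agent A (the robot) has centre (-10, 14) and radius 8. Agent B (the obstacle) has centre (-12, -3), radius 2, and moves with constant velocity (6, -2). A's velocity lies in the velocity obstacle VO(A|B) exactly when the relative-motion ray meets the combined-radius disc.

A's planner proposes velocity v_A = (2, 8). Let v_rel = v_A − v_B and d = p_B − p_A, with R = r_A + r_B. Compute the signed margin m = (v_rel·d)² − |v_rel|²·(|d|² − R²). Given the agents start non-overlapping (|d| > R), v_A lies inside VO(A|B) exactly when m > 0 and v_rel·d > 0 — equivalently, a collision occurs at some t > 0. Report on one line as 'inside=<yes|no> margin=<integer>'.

d = (-2, -17),  |d|² = 293;  R = 8+2 = 10,  c = 293−10² = 193
v_rel = (-4, 10),  |v_rel|² = 116;  v_rel·d = (-4)·(-2) + (10)·(-17) = -162
116·t² + 324·t + 193 = 0  ⇒  m = (-162)² − 116·193 = 3856
m = 3856 > 0,  v_rel·d = -162 < 0  ⇒  outside

inside=no margin=3856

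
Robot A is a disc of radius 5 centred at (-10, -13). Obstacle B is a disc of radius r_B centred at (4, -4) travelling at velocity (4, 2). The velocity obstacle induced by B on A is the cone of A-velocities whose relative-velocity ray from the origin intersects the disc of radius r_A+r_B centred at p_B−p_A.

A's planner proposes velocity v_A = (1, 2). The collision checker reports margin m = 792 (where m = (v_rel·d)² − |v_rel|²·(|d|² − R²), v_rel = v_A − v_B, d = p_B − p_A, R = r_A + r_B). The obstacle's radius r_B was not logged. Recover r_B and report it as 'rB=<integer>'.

m = 792
d = (14, 9);  v_rel = (-3, 0),  |v_rel|² = 9
v_rel×d = (-3)·(9) − (0)·(14) = -27
since m = R²·9 − (-27)²:  R² = (729 + 792) / 9 = 169
R = √169 = 13  ⇒  r_B = 13 − 5 = 8

rB=8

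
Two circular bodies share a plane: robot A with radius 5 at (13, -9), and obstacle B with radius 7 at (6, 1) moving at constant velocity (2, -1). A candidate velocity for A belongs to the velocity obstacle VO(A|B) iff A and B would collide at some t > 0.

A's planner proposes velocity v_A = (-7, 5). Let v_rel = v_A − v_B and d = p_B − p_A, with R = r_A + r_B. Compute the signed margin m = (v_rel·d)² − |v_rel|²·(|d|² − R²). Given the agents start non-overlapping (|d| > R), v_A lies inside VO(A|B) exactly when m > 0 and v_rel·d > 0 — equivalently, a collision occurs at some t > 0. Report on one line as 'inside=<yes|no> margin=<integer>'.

d = (-7, 10),  |d|² = 149;  R = 5+7 = 12,  c = 149−12² = 5
v_rel = (-9, 6),  |v_rel|² = 117;  v_rel·d = (-9)·(-7) + (6)·(10) = 123
117·t² − 246·t + 5 = 0  ⇒  m = 123² − 117·5 = 14544
m = 14544 > 0,  v_rel·d = 123 > 0  ⇒  inside

inside=yes margin=14544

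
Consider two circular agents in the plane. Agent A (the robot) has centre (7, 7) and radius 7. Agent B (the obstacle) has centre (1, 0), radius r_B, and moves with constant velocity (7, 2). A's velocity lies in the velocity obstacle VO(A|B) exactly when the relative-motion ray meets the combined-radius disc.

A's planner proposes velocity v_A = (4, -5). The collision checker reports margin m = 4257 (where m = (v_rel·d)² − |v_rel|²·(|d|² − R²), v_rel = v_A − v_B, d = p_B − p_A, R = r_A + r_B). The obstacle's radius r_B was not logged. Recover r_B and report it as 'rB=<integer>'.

m = 4257
d = (-6, -7);  v_rel = (-3, -7),  |v_rel|² = 58
v_rel×d = (-3)·(-7) − (-7)·(-6) = -21
since m = R²·58 − (-21)²:  R² = (441 + 4257) / 58 = 81
R = √81 = 9  ⇒  r_B = 9 − 7 = 2

rB=2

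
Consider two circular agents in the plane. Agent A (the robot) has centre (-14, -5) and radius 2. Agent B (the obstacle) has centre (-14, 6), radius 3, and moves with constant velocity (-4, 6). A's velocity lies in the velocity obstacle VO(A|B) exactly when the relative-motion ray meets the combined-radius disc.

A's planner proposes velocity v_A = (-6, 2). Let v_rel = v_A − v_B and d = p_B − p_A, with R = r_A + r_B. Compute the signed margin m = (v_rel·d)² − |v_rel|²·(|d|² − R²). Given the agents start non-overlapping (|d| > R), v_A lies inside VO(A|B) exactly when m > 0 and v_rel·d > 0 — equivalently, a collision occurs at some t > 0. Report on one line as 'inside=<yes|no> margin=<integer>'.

d = (0, 11),  |d|² = 121;  R = 2+3 = 5,  c = 121−5² = 96
v_rel = (-2, -4),  |v_rel|² = 20;  v_rel·d = (-2)·(0) + (-4)·(11) = -44
20·t² + 88·t + 96 = 0  ⇒  m = (-44)² − 20·96 = 16
m = 16 > 0,  v_rel·d = -44 < 0  ⇒  outside

inside=no margin=16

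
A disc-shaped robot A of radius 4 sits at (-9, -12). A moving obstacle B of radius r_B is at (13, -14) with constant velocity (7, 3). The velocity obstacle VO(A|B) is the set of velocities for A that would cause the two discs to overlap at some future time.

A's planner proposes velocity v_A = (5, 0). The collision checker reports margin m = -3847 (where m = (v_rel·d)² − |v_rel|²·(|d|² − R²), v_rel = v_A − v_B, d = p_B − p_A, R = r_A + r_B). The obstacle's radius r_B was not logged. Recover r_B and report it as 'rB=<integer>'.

m = -3847
d = (22, -2);  v_rel = (-2, -3),  |v_rel|² = 13
v_rel×d = (-2)·(-2) − (-3)·(22) = 70
since m = R²·13 − 70²:  R² = (4900 + -3847) / 13 = 81
R = √81 = 9  ⇒  r_B = 9 − 4 = 5

rB=5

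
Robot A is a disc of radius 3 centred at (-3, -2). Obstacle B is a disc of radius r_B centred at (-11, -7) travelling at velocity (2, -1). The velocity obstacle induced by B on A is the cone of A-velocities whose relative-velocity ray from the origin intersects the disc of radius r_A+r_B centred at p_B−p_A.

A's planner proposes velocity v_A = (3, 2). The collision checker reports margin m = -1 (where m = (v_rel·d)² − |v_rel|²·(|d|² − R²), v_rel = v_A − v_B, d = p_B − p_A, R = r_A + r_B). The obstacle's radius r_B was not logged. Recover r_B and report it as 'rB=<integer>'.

m = -1
d = (-8, -5);  v_rel = (1, 3),  |v_rel|² = 10
v_rel×d = (1)·(-5) − (3)·(-8) = 19
since m = R²·10 − 19²:  R² = (361 + -1) / 10 = 36
R = √36 = 6  ⇒  r_B = 6 − 3 = 3

rB=3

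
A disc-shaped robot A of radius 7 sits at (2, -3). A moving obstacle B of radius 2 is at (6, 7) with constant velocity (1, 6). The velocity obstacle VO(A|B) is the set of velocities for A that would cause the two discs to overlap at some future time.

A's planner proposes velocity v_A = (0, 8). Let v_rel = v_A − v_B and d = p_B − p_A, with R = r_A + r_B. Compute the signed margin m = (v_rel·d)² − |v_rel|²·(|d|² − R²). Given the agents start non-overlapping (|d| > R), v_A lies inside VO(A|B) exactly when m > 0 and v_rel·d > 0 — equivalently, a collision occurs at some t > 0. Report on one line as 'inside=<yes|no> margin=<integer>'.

d = (4, 10),  |d|² = 116;  R = 7+2 = 9,  c = 116−9² = 35
v_rel = (-1, 2),  |v_rel|² = 5;  v_rel·d = (-1)·(4) + (2)·(10) = 16
5·t² − 32·t + 35 = 0  ⇒  m = 16² − 5·35 = 81
m = 81 > 0,  v_rel·d = 16 > 0  ⇒  inside

inside=yes margin=81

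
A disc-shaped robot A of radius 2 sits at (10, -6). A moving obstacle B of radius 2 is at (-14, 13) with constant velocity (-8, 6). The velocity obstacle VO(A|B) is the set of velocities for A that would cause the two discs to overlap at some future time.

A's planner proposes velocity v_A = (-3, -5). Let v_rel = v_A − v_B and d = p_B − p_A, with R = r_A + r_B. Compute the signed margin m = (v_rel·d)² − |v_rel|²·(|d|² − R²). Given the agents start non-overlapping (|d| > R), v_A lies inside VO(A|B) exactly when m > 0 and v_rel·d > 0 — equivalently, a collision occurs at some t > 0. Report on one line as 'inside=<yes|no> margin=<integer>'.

d = (-24, 19),  |d|² = 937;  R = 2+2 = 4,  c = 937−4² = 921
v_rel = (5, -11),  |v_rel|² = 146;  v_rel·d = (5)·(-24) + (-11)·(19) = -329
146·t² + 658·t + 921 = 0  ⇒  m = (-329)² − 146·921 = -26225
m = -26225 < 0,  v_rel·d = -329 < 0  ⇒  outside

inside=no margin=-26225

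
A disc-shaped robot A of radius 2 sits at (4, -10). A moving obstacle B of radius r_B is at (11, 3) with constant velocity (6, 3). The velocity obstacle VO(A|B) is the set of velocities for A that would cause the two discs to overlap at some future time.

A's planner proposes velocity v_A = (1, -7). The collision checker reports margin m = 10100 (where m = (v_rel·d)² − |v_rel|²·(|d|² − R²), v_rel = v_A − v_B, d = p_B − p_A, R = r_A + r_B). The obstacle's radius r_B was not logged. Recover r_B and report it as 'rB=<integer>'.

m = 10100
d = (7, 13);  v_rel = (-5, -10),  |v_rel|² = 125
v_rel×d = (-5)·(13) − (-10)·(7) = 5
since m = R²·125 − 5²:  R² = (25 + 10100) / 125 = 81
R = √81 = 9  ⇒  r_B = 9 − 2 = 7

rB=7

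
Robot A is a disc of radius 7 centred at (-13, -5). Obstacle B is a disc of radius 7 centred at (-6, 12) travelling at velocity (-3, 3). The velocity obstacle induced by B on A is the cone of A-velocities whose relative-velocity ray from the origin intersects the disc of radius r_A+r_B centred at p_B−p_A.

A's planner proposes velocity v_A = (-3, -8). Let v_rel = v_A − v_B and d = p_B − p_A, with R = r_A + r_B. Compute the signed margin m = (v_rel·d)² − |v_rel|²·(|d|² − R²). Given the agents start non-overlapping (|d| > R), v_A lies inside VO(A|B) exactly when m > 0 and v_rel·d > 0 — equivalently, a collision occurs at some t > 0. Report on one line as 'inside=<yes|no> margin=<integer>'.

d = (7, 17),  |d|² = 338;  R = 7+7 = 14,  c = 338−14² = 142
v_rel = (0, -11),  |v_rel|² = 121;  v_rel·d = (0)·(7) + (-11)·(17) = -187
121·t² + 374·t + 142 = 0  ⇒  m = (-187)² − 121·142 = 17787
m = 17787 > 0,  v_rel·d = -187 < 0  ⇒  outside

inside=no margin=17787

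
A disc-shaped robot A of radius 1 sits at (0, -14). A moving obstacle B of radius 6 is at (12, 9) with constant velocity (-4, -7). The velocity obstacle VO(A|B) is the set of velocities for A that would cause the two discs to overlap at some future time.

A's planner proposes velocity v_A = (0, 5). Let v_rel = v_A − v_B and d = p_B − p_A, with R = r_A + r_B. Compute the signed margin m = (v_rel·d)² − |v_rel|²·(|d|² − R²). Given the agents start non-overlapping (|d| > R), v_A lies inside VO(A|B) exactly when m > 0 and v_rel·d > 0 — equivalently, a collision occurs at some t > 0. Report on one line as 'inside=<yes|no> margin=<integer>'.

d = (12, 23),  |d|² = 673;  R = 1+6 = 7,  c = 673−7² = 624
v_rel = (4, 12),  |v_rel|² = 160;  v_rel·d = (4)·(12) + (12)·(23) = 324
160·t² − 648·t + 624 = 0  ⇒  m = 324² − 160·624 = 5136
m = 5136 > 0,  v_rel·d = 324 > 0  ⇒  inside

inside=yes margin=5136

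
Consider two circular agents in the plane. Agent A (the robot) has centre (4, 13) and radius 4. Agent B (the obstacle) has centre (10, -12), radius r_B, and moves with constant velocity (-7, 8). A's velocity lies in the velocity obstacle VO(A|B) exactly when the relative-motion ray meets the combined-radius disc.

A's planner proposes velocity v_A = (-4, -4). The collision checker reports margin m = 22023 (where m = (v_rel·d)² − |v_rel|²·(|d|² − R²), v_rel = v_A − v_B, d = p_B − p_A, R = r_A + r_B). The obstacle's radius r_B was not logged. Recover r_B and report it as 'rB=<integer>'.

m = 22023
d = (6, -25);  v_rel = (3, -12),  |v_rel|² = 153
v_rel×d = (3)·(-25) − (-12)·(6) = -3
since m = R²·153 − (-3)²:  R² = (9 + 22023) / 153 = 144
R = √144 = 12  ⇒  r_B = 12 − 4 = 8

rB=8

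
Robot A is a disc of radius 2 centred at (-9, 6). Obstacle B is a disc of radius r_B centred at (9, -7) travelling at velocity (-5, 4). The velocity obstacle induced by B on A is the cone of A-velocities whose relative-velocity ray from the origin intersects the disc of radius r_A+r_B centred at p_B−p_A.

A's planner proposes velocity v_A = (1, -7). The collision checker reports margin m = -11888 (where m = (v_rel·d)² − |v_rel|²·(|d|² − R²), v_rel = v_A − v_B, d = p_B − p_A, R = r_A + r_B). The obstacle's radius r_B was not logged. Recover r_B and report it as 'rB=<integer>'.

m = -11888
d = (18, -13);  v_rel = (6, -11),  |v_rel|² = 157
v_rel×d = (6)·(-13) − (-11)·(18) = 120
since m = R²·157 − 120²:  R² = (14400 + -11888) / 157 = 16
R = √16 = 4  ⇒  r_B = 4 − 2 = 2

rB=2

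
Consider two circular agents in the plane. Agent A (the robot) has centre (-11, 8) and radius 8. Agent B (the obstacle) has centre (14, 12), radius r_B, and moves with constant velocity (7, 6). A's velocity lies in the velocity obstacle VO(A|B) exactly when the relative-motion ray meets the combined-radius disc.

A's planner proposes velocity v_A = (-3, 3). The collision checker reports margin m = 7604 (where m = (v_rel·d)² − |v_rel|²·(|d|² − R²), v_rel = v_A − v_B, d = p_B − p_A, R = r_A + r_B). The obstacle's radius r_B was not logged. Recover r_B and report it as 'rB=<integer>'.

m = 7604
d = (25, 4);  v_rel = (-10, -3),  |v_rel|² = 109
v_rel×d = (-10)·(4) − (-3)·(25) = 35
since m = R²·109 − 35²:  R² = (1225 + 7604) / 109 = 81
R = √81 = 9  ⇒  r_B = 9 − 8 = 1

rB=1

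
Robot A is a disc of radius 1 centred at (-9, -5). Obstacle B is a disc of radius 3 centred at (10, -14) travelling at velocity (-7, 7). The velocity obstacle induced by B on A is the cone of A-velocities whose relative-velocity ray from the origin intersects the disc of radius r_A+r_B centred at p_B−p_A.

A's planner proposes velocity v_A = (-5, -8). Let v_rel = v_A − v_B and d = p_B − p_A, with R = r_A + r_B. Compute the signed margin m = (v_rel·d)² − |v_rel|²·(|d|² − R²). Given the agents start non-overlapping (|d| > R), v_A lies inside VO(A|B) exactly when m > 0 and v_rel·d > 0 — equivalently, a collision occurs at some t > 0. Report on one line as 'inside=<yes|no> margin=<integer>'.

d = (19, -9),  |d|² = 442;  R = 1+3 = 4,  c = 442−4² = 426
v_rel = (2, -15),  |v_rel|² = 229;  v_rel·d = (2)·(19) + (-15)·(-9) = 173
229·t² − 346·t + 426 = 0  ⇒  m = 173² − 229·426 = -67625
m = -67625 < 0,  v_rel·d = 173 > 0  ⇒  outside

inside=no margin=-67625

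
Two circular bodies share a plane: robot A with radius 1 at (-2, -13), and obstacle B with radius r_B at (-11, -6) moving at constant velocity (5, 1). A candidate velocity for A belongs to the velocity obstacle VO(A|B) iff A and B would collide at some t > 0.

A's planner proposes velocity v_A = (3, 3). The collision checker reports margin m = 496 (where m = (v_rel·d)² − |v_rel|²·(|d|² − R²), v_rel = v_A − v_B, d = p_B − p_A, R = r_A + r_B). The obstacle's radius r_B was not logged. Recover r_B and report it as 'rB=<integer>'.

m = 496
d = (-9, 7);  v_rel = (-2, 2),  |v_rel|² = 8
v_rel×d = (-2)·(7) − (2)·(-9) = 4
since m = R²·8 − 4²:  R² = (16 + 496) / 8 = 64
R = √64 = 8  ⇒  r_B = 8 − 1 = 7

rB=7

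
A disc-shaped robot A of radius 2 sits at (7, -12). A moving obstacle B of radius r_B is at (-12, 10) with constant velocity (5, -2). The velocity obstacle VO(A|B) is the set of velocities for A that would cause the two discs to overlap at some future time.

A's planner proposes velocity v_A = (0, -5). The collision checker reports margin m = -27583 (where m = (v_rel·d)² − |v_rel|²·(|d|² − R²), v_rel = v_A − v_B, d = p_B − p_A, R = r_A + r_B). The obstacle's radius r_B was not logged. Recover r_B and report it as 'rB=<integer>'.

m = -27583
d = (-19, 22);  v_rel = (-5, -3),  |v_rel|² = 34
v_rel×d = (-5)·(22) − (-3)·(-19) = -167
since m = R²·34 − (-167)²:  R² = (27889 + -27583) / 34 = 9
R = √9 = 3  ⇒  r_B = 3 − 2 = 1

rB=1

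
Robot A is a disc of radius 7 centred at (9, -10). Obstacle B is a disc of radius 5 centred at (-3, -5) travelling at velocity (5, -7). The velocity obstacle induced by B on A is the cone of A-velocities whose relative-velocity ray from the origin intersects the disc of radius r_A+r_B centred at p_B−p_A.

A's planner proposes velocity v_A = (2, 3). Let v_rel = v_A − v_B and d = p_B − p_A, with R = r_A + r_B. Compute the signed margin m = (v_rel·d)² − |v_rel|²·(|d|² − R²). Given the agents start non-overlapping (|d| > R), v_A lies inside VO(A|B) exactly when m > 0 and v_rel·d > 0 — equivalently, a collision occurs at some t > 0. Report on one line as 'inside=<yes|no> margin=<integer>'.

d = (-12, 5),  |d|² = 169;  R = 7+5 = 12,  c = 169−12² = 25
v_rel = (-3, 10),  |v_rel|² = 109;  v_rel·d = (-3)·(-12) + (10)·(5) = 86
109·t² − 172·t + 25 = 0  ⇒  m = 86² − 109·25 = 4671
m = 4671 > 0,  v_rel·d = 86 > 0  ⇒  inside

inside=yes margin=4671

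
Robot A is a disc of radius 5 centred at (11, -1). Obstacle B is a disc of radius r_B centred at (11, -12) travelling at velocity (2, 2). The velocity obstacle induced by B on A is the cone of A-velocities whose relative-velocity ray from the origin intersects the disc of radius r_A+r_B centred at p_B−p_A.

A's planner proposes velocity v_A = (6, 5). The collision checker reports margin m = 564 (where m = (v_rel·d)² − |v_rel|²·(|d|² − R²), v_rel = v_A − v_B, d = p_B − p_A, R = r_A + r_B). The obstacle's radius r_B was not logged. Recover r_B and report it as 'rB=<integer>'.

m = 564
d = (0, -11);  v_rel = (4, 3),  |v_rel|² = 25
v_rel×d = (4)·(-11) − (3)·(0) = -44
since m = R²·25 − (-44)²:  R² = (1936 + 564) / 25 = 100
R = √100 = 10  ⇒  r_B = 10 − 5 = 5

rB=5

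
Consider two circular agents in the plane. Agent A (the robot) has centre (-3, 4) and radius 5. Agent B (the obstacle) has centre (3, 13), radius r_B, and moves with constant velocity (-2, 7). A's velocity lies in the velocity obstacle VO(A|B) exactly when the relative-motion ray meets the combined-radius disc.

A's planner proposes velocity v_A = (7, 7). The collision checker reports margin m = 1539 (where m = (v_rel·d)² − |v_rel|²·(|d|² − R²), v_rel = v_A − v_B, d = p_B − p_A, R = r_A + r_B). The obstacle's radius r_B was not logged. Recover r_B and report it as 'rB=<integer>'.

m = 1539
d = (6, 9);  v_rel = (9, 0),  |v_rel|² = 81
v_rel×d = (9)·(9) − (0)·(6) = 81
since m = R²·81 − 81²:  R² = (6561 + 1539) / 81 = 100
R = √100 = 10  ⇒  r_B = 10 − 5 = 5

rB=5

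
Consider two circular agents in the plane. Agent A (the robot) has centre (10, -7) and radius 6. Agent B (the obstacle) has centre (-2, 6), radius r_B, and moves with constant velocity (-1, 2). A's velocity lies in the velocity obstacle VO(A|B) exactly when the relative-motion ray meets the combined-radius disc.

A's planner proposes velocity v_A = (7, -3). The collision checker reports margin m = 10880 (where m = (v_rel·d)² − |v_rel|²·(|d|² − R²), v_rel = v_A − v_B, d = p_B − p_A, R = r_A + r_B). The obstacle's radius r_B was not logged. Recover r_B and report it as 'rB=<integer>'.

m = 10880
d = (-12, 13);  v_rel = (8, -5),  |v_rel|² = 89
v_rel×d = (8)·(13) − (-5)·(-12) = 44
since m = R²·89 − 44²:  R² = (1936 + 10880) / 89 = 144
R = √144 = 12  ⇒  r_B = 12 − 6 = 6

rB=6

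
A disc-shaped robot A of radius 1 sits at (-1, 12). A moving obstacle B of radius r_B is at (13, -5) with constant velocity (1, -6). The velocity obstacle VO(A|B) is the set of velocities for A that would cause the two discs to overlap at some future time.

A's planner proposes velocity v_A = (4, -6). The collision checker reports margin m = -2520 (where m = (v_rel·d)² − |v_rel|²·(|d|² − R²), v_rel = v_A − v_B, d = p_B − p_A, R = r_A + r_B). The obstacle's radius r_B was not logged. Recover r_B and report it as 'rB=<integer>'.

m = -2520
d = (14, -17);  v_rel = (3, 0),  |v_rel|² = 9
v_rel×d = (3)·(-17) − (0)·(14) = -51
since m = R²·9 − (-51)²:  R² = (2601 + -2520) / 9 = 9
R = √9 = 3  ⇒  r_B = 3 − 1 = 2

rB=2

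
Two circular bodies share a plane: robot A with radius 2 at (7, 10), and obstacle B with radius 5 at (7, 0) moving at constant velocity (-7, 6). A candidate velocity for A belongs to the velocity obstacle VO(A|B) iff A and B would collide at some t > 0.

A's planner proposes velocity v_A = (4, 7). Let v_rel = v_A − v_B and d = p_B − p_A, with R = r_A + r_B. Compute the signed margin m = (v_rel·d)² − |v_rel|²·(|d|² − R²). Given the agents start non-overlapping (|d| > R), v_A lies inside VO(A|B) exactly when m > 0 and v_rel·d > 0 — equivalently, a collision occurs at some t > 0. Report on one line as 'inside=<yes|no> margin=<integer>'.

d = (0, -10),  |d|² = 100;  R = 2+5 = 7,  c = 100−7² = 51
v_rel = (11, 1),  |v_rel|² = 122;  v_rel·d = (11)·(0) + (1)·(-10) = -10
122·t² + 20·t + 51 = 0  ⇒  m = (-10)² − 122·51 = -6122
m = -6122 < 0,  v_rel·d = -10 < 0  ⇒  outside

inside=no margin=-6122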